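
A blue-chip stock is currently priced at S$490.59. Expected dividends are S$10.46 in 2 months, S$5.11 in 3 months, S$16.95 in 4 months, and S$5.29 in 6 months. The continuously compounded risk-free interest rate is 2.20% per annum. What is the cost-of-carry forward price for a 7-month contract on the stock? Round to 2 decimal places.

PV(dividends) I = 10.46·e^(−0.0220·2/12) + 5.11·e^(−0.0220·3/12) + 16.95·e^(−0.0220·4/12) + 5.29·e^(−0.0220·6/12)
I = 10.4217 + 5.0820 + 16.8262 + 5.2321 = 37.5620
F = (S − I)·e^(rT) = (490.59 − 37.5620) · e^(0.0220·7/12)
= 453.0280 · e^0.012833 = 453.0280 × 1.012916 = S$458.88

S$458.88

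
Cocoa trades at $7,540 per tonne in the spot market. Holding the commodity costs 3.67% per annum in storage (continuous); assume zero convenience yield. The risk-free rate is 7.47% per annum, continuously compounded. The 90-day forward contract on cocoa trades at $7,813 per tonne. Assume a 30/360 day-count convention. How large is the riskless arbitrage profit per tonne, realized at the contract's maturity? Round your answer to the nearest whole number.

Fair forward: F* = S·e^(carry·T), with carry = (r + u) = 0.0747 + 0.0367 = 0.1114
F* = 7540 · e^(0.1114 × 90/360) = 7540 · e^0.027850 = 7540 × 1.028241 = $7752.9371
Market $7813 > fair $7752.9371: forward overpriced → cash-and-carry (buy spot, short the forward).
At maturity, profit = |F_mkt − F*| = |7813 − 7752.9371| = $60 per tonne

$60 per tonne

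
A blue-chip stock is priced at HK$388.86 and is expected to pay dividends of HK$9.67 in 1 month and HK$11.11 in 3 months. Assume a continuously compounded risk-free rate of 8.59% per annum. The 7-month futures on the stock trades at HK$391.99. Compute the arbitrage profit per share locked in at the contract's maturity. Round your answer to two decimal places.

PV(dividends) I = 9.67·e^(−0.0859·1/12) + 11.11·e^(−0.0859·3/12) = 20.4750
Fair futures F* = (S − I)·e^(rT) = (388.86 − 20.4750)·e^0.050108 = 368.3850 × 1.051385 = 387.3145
Market HK$391.99 > fair 387.3145: forward overpriced → cash-and-carry (borrow at r, buy the stock and collect the dividends, short the forward).
Profit at T = |F_mkt − F*| = |391.99 − 387.3145| = HK$4.68 per share

HK$4.68 per share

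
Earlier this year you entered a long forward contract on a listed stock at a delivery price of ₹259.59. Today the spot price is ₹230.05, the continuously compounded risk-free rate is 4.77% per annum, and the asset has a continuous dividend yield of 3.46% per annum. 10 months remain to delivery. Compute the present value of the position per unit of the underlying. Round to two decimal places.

Current fair forward for the remaining 10 months: F = S·e^((r − q)·T), (r − q) = 0.0477 − 0.0346 = 0.0131
F = 230.05 · e^(0.0131 × 10/12) = 230.05 × 1.010976 = 232.5750
Value of long forward = (F − K)·e^(−rT) = (232.5750 − 259.59) · e^(−0.0477·10/12)
= -27.0150 × 0.961030 = -25.96

-₹25.96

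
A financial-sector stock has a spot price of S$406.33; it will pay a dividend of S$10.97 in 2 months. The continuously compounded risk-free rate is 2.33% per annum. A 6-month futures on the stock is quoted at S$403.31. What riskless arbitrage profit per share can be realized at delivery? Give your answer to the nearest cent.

S$3.27 per share

PV(dividends) I = 10.97·e^(−0.0233·2/12) = 10.9275
Fair futures F* = (S − I)·e^(rT) = (406.33 − 10.9275)·e^0.011650 = 395.4025 × 1.011718 = 400.0358
Market S$403.31 > fair 400.0358: forward overpriced → cash-and-carry (borrow at r, buy the stock and collect the dividends, short the forward).
Profit at T = |F_mkt − F*| = |403.31 − 400.0358| = S$3.27 per share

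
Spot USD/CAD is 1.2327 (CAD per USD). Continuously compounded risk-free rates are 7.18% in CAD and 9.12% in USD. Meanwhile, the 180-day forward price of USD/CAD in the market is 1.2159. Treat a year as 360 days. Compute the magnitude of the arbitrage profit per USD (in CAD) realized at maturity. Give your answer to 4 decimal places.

Fair forward: F* = S·e^(carry·T), with carry = (r_CAD − r_USD) = 0.0718 − 0.0912 = -0.0194
F* = 1.2327 · e^(-0.0194 × 180/360) = 1.2327 · e^-0.009700 = 1.2327 × 0.990347 = 1.2208
Market 1.2159 < fair 1.2208: forward underpriced → reverse cash-and-carry (short spot, go long the forward).
At maturity, profit = |F_mkt − F*| = |1.2159 − 1.2208| = 0.0049 per USD (in CAD)

0.0049 per USD (in CAD)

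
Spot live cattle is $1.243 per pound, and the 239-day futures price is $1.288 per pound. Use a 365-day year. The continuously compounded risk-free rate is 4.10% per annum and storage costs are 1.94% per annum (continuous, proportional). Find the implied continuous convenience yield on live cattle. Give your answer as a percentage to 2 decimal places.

F = S·e^((r+u−y)T) ⇒ (r+u−y) = ln(F/S)/T
ln(1.288/1.243) = 0.035563; /T ⇒ 0.054312
y = r + u − ln(F/S)/T = 0.0410 + 0.0194 − 0.054312 = 0.006088
y = 0.61%

0.61%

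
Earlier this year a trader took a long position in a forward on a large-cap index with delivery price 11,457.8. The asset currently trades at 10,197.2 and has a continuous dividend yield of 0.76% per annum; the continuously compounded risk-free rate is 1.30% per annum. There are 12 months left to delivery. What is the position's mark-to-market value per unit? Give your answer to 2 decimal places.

-1189.82

Current fair forward for the remaining 12 months: F = S·e^((r − q)·T), (r − q) = 0.0130 − 0.0076 = 0.0054
F = 10197.2 · e^(0.0054 × 12/12) = 10197.2 × 1.00541461 = 10252.4139
Value of long forward = (F − K)·e^(−rT) = (10252.4139 − 11457.8) · e^(−0.0130·12/12)
= -1205.3861 × 0.98708414 = -1189.82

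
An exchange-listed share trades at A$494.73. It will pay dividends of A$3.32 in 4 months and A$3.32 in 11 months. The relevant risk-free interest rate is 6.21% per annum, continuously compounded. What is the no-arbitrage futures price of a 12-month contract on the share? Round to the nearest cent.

PV(dividends) I = 3.32·e^(−0.0621·4/12) + 3.32·e^(−0.0621·11/12)
I = 3.2520 + 3.1363 = 6.3883
F = (S − I)·e^(rT) = (494.73 − 6.3883) · e^(0.0621·12/12)
= 488.3417 · e^0.062100 = 488.3417 × 1.064069 = A$519.63

A$519.63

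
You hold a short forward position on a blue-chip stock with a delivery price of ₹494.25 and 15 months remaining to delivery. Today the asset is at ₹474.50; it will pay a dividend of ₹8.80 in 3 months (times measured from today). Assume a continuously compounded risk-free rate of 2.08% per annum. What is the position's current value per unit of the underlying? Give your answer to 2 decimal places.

PV(remaining dividends) I = 8.80·e^(−0.0208·3/12) = 8.7544
Current forward F = (S − I)·e^(rT) = (474.50 − 8.7544)·e^(0.0208·15/12) = 465.7456 × 1.026341 = 478.0138
Value (long) = (F − K)·e^(−rT) = (478.0138 − 494.25) × 0.974335 = -15.8195
Short position value = −(long value) = ₹15.82

₹15.82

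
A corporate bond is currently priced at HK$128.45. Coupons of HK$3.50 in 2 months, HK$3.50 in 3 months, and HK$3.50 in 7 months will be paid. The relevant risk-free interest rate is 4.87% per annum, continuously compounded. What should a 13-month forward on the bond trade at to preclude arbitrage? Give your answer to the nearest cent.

HK$124.52

PV(coupons) I = 3.50·e^(−0.0487·2/12) + 3.50·e^(−0.0487·3/12) + 3.50·e^(−0.0487·7/12)
I = 3.4717 + 3.4576 + 3.4020 = 10.3313
F = (S − I)·e^(rT) = (128.45 − 10.3313) · e^(0.0487·13/12)
= 118.1187 · e^0.052758 = 118.1187 × 1.054175 = HK$124.52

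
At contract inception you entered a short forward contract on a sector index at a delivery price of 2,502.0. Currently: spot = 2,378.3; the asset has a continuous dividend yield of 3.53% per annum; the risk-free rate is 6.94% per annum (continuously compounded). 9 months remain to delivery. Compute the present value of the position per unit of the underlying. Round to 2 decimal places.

58.94

Current fair forward for the remaining 9 months: F = S·e^((r − q)·T), (r − q) = 0.0694 − 0.0353 = 0.0341
F = 2378.3 · e^(0.0341 × 9/12) = 2378.3 × 1.02590485 = 2439.9095
Value of long forward = (F − K)·e^(−rT) = (2439.9095 − 2502.0) · e^(−0.0694·9/12)
= -62.0905 × 0.94928140 = -58.94
Short position value = −(long value) = 58.94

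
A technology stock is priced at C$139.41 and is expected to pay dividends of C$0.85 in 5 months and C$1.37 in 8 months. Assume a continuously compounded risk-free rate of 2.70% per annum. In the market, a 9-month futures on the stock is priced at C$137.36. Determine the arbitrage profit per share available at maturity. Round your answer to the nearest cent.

PV(dividends) I = 0.85·e^(−0.0270·5/12) + 1.37·e^(−0.0270·8/12) = 2.1861
Fair futures F* = (S − I)·e^(rT) = (139.41 − 2.1861)·e^0.020250 = 137.2239 × 1.020456 = 140.0310
Market C$137.36 < fair 140.0310: forward underpriced → reverse cash-and-carry (short the stock, invest proceeds at r, pay the dividends, go long the forward).
Profit at T = |F_mkt − F*| = |137.36 − 140.0310| = C$2.67 per share

C$2.67 per share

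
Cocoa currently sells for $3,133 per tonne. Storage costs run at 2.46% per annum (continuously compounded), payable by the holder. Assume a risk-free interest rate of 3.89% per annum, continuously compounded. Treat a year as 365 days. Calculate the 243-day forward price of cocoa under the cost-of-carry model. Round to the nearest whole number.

$3,268 per tonne

Net carry = r + u − y = 0.0389 + 0.0246 − 0.0000 = 0.0635
F = S·e^((r+u−y)T) = 3133 · e^(0.0635 × 243/365) = 3133 · e^0.042275
= 3133 × 1.043181 = $3,268 per tonne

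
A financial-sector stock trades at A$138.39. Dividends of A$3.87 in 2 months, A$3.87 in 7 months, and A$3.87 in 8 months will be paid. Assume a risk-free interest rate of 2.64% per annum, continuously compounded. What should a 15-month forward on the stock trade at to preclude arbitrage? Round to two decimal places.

A$131.18

PV(dividends) I = 3.87·e^(−0.0264·2/12) + 3.87·e^(−0.0264·7/12) + 3.87·e^(−0.0264·8/12)
I = 3.8530 + 3.8109 + 3.8025 = 11.4664
F = (S − I)·e^(rT) = (138.39 − 11.4664) · e^(0.0264·15/12)
= 126.9236 · e^0.033000 = 126.9236 × 1.033551 = A$131.18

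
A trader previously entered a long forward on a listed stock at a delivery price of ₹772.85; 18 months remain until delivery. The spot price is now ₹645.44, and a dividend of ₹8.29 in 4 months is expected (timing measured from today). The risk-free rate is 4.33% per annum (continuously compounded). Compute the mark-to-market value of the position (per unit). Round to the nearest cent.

-₹86.98

PV(remaining dividends) I = 8.29·e^(−0.0433·4/12) = 8.1712
Current forward F = (S − I)·e^(rT) = (645.44 − 8.1712)·e^(0.0433·18/12) = 637.2688 × 1.067106 = 680.0334
Value (long) = (F − K)·e^(−rT) = (680.0334 − 772.85) × 0.937114 = -86.9797
Value = -₹86.98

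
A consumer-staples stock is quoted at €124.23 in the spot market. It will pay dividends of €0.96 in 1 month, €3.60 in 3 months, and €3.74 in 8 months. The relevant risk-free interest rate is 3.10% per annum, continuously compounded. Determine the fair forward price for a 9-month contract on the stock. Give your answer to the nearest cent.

€118.77

PV(dividends) I = 0.96·e^(−0.0310·1/12) + 3.60·e^(−0.0310·3/12) + 3.74·e^(−0.0310·8/12)
I = 0.9575 + 3.5722 + 3.6635 = 8.1932
F = (S − I)·e^(rT) = (124.23 − 8.1932) · e^(0.0310·9/12)
= 116.0368 · e^0.023250 = 116.0368 × 1.023522 = €118.77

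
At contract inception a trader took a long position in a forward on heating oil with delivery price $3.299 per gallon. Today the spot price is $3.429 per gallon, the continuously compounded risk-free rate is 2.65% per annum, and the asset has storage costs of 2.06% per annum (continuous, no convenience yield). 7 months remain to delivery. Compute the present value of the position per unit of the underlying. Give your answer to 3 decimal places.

$0.222 per gallon

Current fair forward for the remaining 7 months: F = S·e^((r + u)·T), (r + u) = 0.0265 + 0.0206 = 0.0471
F = 3.429 · e^(0.0471 × 7/12) = 3.429 × 1.027856 = 3.5245
Value of long forward = (F − K)·e^(−rT) = (3.5245 − 3.299) · e^(−0.0265·7/12)
= 0.2255 × 0.984661 = 0.222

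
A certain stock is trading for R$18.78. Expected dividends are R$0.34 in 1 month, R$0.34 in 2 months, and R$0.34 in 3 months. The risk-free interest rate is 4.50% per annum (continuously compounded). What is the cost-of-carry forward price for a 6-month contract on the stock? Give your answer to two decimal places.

PV(dividends) I = 0.34·e^(−0.0450·1/12) + 0.34·e^(−0.0450·2/12) + 0.34·e^(−0.0450·3/12)
I = 0.3387 + 0.3375 + 0.3362 = 1.0124
F = (S − I)·e^(rT) = (18.78 − 1.0124) · e^(0.0450·6/12)
= 17.7676 · e^0.022500 = 17.7676 × 1.022755 = R$18.17

R$18.17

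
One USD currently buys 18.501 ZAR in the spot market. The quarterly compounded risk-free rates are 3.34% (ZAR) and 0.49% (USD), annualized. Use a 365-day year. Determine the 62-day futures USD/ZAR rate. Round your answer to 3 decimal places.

By covered interest parity, F = S · (1+r_ZAR/4)^(4T) / (1+r_USD/4)^(4T)
= 18.501 × 1.005666 / 1.000832 = 18.501 × 1.004830
F = 18.590 ZAR per USD

18.590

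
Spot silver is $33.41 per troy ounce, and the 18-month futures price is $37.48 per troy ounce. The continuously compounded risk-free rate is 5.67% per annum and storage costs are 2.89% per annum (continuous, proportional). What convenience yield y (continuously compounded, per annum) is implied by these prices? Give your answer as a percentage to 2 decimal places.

0.90%

F = S·e^((r+u−y)T) ⇒ (r+u−y) = ln(F/S)/T
ln(37.48/33.41) = 0.114952; /T ⇒ 0.076635
y = r + u − ln(F/S)/T = 0.0567 + 0.0289 − 0.076635 = 0.008965
y = 0.90%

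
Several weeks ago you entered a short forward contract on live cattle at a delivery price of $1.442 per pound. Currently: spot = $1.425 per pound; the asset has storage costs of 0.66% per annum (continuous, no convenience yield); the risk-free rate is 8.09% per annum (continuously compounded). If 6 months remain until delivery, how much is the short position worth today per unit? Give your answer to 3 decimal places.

-$0.045 per pound

Current fair forward for the remaining 6 months: F = S·e^((r + u)·T), (r + u) = 0.0809 + 0.0066 = 0.0875
F = 1.425 · e^(0.0875 × 6/12) = 1.425 × 1.044721 = 1.4887
Value of long forward = (F − K)·e^(−rT) = (1.4887 − 1.442) · e^(−0.0809·6/12)
= 0.0467 × 0.960357 = 0.045
Short position value = −(long value) = -$0.045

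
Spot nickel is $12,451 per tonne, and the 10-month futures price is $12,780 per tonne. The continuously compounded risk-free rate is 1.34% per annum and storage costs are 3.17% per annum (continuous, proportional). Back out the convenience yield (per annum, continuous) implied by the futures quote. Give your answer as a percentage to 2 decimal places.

F = S·e^((r+u−y)T) ⇒ (r+u−y) = ln(F/S)/T
ln(12780/12451) = 0.026081; /T ⇒ 0.031297
y = r + u − ln(F/S)/T = 0.0134 + 0.0317 − 0.031297 = 0.013803
y = 1.38%

1.38%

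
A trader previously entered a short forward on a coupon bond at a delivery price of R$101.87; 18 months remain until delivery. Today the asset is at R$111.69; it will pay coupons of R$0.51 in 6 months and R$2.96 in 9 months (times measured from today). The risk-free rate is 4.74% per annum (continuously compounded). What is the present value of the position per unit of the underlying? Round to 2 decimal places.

PV(remaining coupons) I = 0.51·e^(−0.0474·6/12) + 2.96·e^(−0.0474·9/12) = 3.3547
Current forward F = (S − I)·e^(rT) = (111.69 − 3.3547)·e^(0.0474·18/12) = 108.3353 × 1.073689 = 116.3184
Value (long) = (F − K)·e^(−rT) = (116.3184 − 101.87) × 0.931369 = 13.4568
Short position value = −(long value) = -R$13.46

-R$13.46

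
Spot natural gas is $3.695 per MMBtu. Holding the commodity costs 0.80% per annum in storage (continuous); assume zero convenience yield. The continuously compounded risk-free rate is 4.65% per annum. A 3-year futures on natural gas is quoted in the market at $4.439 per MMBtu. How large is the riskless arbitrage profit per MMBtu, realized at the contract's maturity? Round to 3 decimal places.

$0.088 per MMBtu

Fair futures: F* = S·e^(carry·T), with carry = (r + u) = 0.0465 + 0.0080 = 0.0545
F* = 3.695 · e^(0.0545 × 3) = 3.695 · e^0.163500 = 3.695 × 1.177625 = $4.3513
Market $4.439 > fair $4.3513: forward overpriced → cash-and-carry (buy spot, short the forward).
At maturity, profit = |F_mkt − F*| = |4.439 − 4.3513| = $0.088 per MMBtu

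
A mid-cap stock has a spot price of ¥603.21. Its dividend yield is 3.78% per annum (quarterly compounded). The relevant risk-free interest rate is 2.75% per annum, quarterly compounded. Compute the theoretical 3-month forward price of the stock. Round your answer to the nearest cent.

F = S · (1+r/4)^(4T) / (1+q/4)^(4T)
= 603.21 × 1.006875 / 1.009450 = 603.21 × 0.997449
F = ¥601.67

¥601.67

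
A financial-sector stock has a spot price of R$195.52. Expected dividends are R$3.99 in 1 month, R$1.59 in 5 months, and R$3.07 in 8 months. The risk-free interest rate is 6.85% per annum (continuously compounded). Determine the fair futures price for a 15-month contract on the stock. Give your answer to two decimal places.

PV(dividends) I = 3.99·e^(−0.0685·1/12) + 1.59·e^(−0.0685·5/12) + 3.07·e^(−0.0685·8/12)
I = 3.9673 + 1.5453 + 2.9330 = 8.4456
F = (S − I)·e^(rT) = (195.52 − 8.4456) · e^(0.0685·15/12)
= 187.0744 · e^0.085625 = 187.0744 × 1.089398 = R$203.80

R$203.80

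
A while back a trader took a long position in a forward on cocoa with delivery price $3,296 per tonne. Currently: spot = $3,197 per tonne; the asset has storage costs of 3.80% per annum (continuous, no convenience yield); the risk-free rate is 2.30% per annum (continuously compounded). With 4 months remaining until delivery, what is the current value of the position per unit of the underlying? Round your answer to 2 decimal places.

Current fair forward for the remaining 4 months: F = S·e^((r + u)·T), (r + u) = 0.0230 + 0.0380 = 0.0610
F = 3197 · e^(0.0610 × 4/12) = 3197 × 1.02054146 = 3262.6710
Value of long forward = (F − K)·e^(−rT) = (3262.6710 − 3296) · e^(−0.0230·4/12)
= -33.3290 × 0.99236265 = -33.07

-$33.07 per tonne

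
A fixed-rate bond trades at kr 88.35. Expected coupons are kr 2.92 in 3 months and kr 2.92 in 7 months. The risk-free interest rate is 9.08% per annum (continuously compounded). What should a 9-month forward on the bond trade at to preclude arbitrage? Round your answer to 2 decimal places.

kr 88.56

PV(coupons) I = 2.92·e^(−0.0908·3/12) + 2.92·e^(−0.0908·7/12)
I = 2.8545 + 2.7694 = 5.6239
F = (S − I)·e^(rT) = (88.35 − 5.6239) · e^(0.0908·9/12)
= 82.7261 · e^0.068100 = 82.7261 × 1.070472 = kr 88.56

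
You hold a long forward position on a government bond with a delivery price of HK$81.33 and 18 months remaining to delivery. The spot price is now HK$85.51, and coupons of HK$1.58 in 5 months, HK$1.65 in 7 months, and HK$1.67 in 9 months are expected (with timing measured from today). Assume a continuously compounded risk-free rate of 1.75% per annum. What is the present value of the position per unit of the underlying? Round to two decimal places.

HK$1.44

PV(remaining coupons) I = 1.58·e^(−0.0175·5/12) + 1.65·e^(−0.0175·7/12) + 1.67·e^(−0.0175·9/12) = 4.8500
Current forward F = (S − I)·e^(rT) = (85.51 − 4.8500)·e^(0.0175·18/12) = 80.6600 × 1.026598 = 82.8054
Value (long) = (F − K)·e^(−rT) = (82.8054 − 81.33) × 0.974092 = 1.4372
Value = HK$1.44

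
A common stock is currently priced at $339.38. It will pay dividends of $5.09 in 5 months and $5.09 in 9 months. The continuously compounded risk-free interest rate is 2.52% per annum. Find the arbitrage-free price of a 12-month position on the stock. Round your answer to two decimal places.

PV(dividends) I = 5.09·e^(−0.0252·5/12) + 5.09·e^(−0.0252·9/12)
I = 5.0368 + 4.9947 = 10.0315
F = (S − I)·e^(rT) = (339.38 − 10.0315) · e^(0.0252·12/12)
= 329.3485 · e^0.025200 = 329.3485 × 1.025520 = $337.75

$337.75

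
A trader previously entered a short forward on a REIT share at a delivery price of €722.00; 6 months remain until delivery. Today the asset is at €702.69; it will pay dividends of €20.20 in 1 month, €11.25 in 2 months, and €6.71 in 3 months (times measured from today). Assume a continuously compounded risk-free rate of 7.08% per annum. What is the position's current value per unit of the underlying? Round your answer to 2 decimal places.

PV(remaining dividends) I = 20.20·e^(−0.0708·1/12) + 11.25·e^(−0.0708·2/12) + 6.71·e^(−0.0708·3/12) = 37.7915
Current forward F = (S − I)·e^(rT) = (702.69 − 37.7915)·e^(0.0708·6/12) = 664.8985 × 1.036034 = 688.8575
Value (long) = (F − K)·e^(−rT) = (688.8575 − 722.00) × 0.965219 = -31.9898
Short position value = −(long value) = €31.99

€31.99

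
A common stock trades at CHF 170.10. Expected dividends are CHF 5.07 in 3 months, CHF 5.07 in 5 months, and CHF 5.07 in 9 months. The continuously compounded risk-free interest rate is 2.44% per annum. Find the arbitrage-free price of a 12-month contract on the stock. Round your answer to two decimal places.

PV(dividends) I = 5.07·e^(−0.0244·3/12) + 5.07·e^(−0.0244·5/12) + 5.07·e^(−0.0244·9/12)
I = 5.0392 + 5.0187 + 4.9781 = 15.0360
F = (S − I)·e^(rT) = (170.10 − 15.0360) · e^(0.0244·12/12)
= 155.0640 · e^0.024400 = 155.0640 × 1.024700 = CHF 158.89

CHF 158.89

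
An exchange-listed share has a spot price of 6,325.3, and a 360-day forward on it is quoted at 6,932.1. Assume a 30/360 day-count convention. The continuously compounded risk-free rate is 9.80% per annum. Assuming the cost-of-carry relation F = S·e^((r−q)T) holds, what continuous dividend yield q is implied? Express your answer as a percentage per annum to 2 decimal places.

0.64%

From F = S·e^((r−q)T): (r − q) = ln(F/S)/T
ln(6932.1/6325.3) = ln(1.095932) = 0.091605
(r − q) = 0.091605 / (360/360) = 0.091605
q = r − ln(F/S)/T = 0.0980 − 0.091605 = 0.006395
q = 0.64%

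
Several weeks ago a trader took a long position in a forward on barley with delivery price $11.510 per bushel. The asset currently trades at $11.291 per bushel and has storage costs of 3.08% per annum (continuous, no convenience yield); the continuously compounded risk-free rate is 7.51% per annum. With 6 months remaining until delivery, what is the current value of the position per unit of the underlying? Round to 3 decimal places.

$0.380 per bushel

Current fair forward for the remaining 6 months: F = S·e^((r + u)·T), (r + u) = 0.0751 + 0.0308 = 0.1059
F = 11.291 · e^(0.1059 × 6/12) = 11.291 × 1.054377 = 11.9050
Value of long forward = (F − K)·e^(−rT) = (11.9050 − 11.510) · e^(−0.0751·6/12)
= 0.3950 × 0.963146 = 0.380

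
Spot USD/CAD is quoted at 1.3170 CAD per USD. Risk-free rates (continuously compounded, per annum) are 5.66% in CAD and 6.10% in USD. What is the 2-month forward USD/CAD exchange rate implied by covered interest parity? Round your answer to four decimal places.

F = S·e^((r_CAD − r_USD)T) = 1.3170 · e^((0.0566 − 0.0610) × 2/12)
= 1.3170 · e^-0.000733 = 1.3170 × 0.999267
F = 1.3160 CAD per USD

1.3160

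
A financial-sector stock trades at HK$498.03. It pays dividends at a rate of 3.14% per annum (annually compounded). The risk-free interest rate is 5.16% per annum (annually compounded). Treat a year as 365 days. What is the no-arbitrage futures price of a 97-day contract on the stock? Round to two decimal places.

HK$500.60

F = S · (1+r)^T / (1+q)^T
= 498.03 × 1.013461 / 1.008250 = 498.03 × 1.005168
F = HK$500.60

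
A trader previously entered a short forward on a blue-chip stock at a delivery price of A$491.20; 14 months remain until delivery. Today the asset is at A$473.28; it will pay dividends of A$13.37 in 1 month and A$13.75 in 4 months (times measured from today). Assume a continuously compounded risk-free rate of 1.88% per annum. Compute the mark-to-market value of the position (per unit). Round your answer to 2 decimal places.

PV(remaining dividends) I = 13.37·e^(−0.0188·1/12) + 13.75·e^(−0.0188·4/12) = 27.0132
Current forward F = (S − I)·e^(rT) = (473.28 − 27.0132)·e^(0.0188·14/12) = 446.2668 × 1.022176 = 456.1632
Value (long) = (F − K)·e^(−rT) = (456.1632 − 491.20) × 0.978305 = -34.2767
Short position value = −(long value) = A$34.28

A$34.28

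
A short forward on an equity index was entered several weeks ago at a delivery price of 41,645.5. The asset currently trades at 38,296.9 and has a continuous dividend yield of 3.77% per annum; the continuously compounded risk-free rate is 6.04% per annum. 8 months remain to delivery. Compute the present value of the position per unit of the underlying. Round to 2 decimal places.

Current fair forward for the remaining 8 months: F = S·e^((r − q)·T), (r − q) = 0.0604 − 0.0377 = 0.0227
F = 38296.9 · e^(0.0227 × 8/12) = 38296.9 × 1.01524842 = 38880.8672
Value of long forward = (F − K)·e^(−rT) = (38880.8672 − 41645.5) · e^(−0.0604·8/12)
= -2764.6328 × 0.96053326 = -2655.52
Short position value = −(long value) = 2655.52

2655.52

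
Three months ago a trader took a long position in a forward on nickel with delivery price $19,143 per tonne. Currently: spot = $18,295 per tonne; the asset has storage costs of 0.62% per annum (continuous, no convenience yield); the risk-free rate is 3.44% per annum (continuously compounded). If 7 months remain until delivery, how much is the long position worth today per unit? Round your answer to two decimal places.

-$401.41 per tonne

Current fair forward for the remaining 7 months: F = S·e^((r + u)·T), (r + u) = 0.0344 + 0.0062 = 0.0406
F = 18295 · e^(0.0406 × 7/12) = 18295 × 1.02396601 = 18733.4582
Value of long forward = (F − K)·e^(−rT) = (18733.4582 − 19143) · e^(−0.0344·7/12)
= -409.5418 × 0.98013333 = -401.41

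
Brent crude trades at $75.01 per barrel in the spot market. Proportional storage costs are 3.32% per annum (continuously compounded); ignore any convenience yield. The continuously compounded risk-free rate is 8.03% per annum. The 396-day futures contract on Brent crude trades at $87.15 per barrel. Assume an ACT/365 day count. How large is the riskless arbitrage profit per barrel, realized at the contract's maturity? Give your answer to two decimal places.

Fair futures: F* = S·e^(carry·T), with carry = (r + u) = 0.0803 + 0.0332 = 0.1135
F* = 75.01 · e^(0.1135 × 396/365) = 75.01 · e^0.123140 = 75.01 × 1.131043 = $84.8395
Market $87.15 > fair $84.8395: forward overpriced → cash-and-carry (buy spot, short the forward).
At maturity, profit = |F_mkt − F*| = |87.15 − 84.8395| = $2.31 per barrel

$2.31 per barrel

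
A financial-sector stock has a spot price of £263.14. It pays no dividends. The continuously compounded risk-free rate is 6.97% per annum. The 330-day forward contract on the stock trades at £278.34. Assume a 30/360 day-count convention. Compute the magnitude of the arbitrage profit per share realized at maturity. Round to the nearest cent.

£2.16 per share

Fair forward: F* = S·e^(carry·T), with carry = r = 0.0697
F* = 263.14 · e^(0.0697 × 330/360) = 263.14 · e^0.063892 = 263.14 × 1.065977 = £280.5012
Market £278.34 < fair £280.5012: forward underpriced → reverse cash-and-carry (short spot, go long the forward).
At maturity, profit = |F_mkt − F*| = |278.34 − 280.5012| = £2.16 per share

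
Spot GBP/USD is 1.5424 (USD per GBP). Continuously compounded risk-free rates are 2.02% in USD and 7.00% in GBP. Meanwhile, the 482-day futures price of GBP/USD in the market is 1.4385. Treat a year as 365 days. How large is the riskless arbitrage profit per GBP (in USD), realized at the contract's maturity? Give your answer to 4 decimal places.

Fair futures: F* = S·e^(carry·T), with carry = (r_USD − r_GBP) = 0.0202 − 0.0700 = -0.0498
F* = 1.5424 · e^(-0.0498 × 482/365) = 1.5424 · e^-0.065763 = 1.5424 × 0.936353 = 1.4442
Market 1.4385 < fair 1.4442: forward underpriced → reverse cash-and-carry (short spot, go long the forward).
At maturity, profit = |F_mkt − F*| = |1.4385 − 1.4442| = 0.0057 per GBP (in USD)

0.0057 per GBP (in USD)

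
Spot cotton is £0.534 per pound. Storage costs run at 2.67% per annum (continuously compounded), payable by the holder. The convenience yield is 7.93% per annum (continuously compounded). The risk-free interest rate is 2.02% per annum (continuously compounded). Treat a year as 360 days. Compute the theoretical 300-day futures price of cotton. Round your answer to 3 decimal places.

Net carry = r + u − y = 0.0202 + 0.0267 − 0.0793 = -0.0324
F = S·e^((r+u−y)T) = 0.534 · e^(-0.0324 × 300/360) = 0.534 · e^-0.027000
= 0.534 × 0.973361 = £0.520 per pound

£0.520 per pound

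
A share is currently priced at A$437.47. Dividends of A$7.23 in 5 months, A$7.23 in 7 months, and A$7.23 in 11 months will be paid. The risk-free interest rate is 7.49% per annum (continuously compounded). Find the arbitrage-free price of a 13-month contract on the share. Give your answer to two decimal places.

PV(dividends) I = 7.23·e^(−0.0749·5/12) + 7.23·e^(−0.0749·7/12) + 7.23·e^(−0.0749·11/12)
I = 7.0078 + 6.9209 + 6.7503 = 20.6790
F = (S − I)·e^(rT) = (437.47 − 20.6790) · e^(0.0749·13/12)
= 416.7910 · e^0.081142 = 416.7910 × 1.084525 = A$452.02

A$452.02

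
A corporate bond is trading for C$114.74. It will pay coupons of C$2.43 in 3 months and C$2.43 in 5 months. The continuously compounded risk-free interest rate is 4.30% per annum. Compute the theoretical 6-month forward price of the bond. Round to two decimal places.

C$112.34

PV(coupons) I = 2.43·e^(−0.0430·3/12) + 2.43·e^(−0.0430·5/12)
I = 2.4040 + 2.3869 = 4.7909
F = (S − I)·e^(rT) = (114.74 − 4.7909) · e^(0.0430·6/12)
= 109.9491 · e^0.021500 = 109.9491 × 1.021733 = C$112.34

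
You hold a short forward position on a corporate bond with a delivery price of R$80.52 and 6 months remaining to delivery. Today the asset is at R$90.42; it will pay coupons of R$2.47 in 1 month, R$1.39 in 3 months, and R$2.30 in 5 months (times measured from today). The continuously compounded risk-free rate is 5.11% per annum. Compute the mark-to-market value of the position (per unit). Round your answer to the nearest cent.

-R$5.85

PV(remaining coupons) I = 2.47·e^(−0.0511·1/12) + 1.39·e^(−0.0511·3/12) + 2.30·e^(−0.0511·5/12) = 6.0834
Current forward F = (S − I)·e^(rT) = (90.42 − 6.0834)·e^(0.0511·6/12) = 84.3366 × 1.025879 = 86.5191
Value (long) = (F − K)·e^(−rT) = (86.5191 − 80.52) × 0.974774 = 5.8478
Short position value = −(long value) = -R$5.85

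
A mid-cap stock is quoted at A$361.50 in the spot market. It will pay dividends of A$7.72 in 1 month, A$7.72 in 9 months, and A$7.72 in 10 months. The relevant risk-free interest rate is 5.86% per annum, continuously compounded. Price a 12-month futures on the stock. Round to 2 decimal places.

PV(dividends) I = 7.72·e^(−0.0586·1/12) + 7.72·e^(−0.0586·9/12) + 7.72·e^(−0.0586·10/12)
I = 7.6824 + 7.3881 + 7.3521 = 22.4226
F = (S − I)·e^(rT) = (361.50 − 22.4226) · e^(0.0586·12/12)
= 339.0774 · e^0.058600 = 339.0774 × 1.060351 = A$359.54

A$359.54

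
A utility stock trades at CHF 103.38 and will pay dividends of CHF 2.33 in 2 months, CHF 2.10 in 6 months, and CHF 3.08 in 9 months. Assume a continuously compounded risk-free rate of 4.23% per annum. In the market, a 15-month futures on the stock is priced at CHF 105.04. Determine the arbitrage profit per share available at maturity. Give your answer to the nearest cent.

CHF 3.80 per share

PV(dividends) I = 2.33·e^(−0.0423·2/12) + 2.10·e^(−0.0423·6/12) + 3.08·e^(−0.0423·9/12) = 7.3535
Fair futures F* = (S − I)·e^(rT) = (103.38 − 7.3535)·e^0.052875 = 96.0265 × 1.054298 = 101.2405
Market CHF 105.04 > fair 101.2405: forward overpriced → cash-and-carry (borrow at r, buy the stock and collect the dividends, short the forward).
Profit at T = |F_mkt − F*| = |105.04 − 101.2405| = CHF 3.80 per share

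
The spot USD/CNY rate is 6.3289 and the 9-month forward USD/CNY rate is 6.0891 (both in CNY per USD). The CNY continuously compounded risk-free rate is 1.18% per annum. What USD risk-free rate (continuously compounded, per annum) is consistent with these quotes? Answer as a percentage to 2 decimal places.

F = S·e^((r_CNY − r_USD)T) ⇒ r_USD = r_CNY − ln(F/S)/T
ln(6.0891/6.3289) = -0.038626; /(9/12) = -0.051501
r_USD = 0.0118 + 0.051501 = 0.063301
r_USD = 6.33%

6.33%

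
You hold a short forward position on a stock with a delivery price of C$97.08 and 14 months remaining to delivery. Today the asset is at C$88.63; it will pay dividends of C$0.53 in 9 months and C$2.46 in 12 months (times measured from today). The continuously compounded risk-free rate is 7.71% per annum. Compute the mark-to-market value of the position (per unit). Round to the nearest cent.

PV(remaining dividends) I = 0.53·e^(−0.0771·9/12) + 2.46·e^(−0.0771·12/12) = 2.7777
Current forward F = (S − I)·e^(rT) = (88.63 − 2.7777)·e^(0.0771·14/12) = 85.8523 × 1.094120 = 93.9327
Value (long) = (F − K)·e^(−rT) = (93.9327 − 97.08) × 0.913977 = -2.8766
Short position value = −(long value) = C$2.88

C$2.88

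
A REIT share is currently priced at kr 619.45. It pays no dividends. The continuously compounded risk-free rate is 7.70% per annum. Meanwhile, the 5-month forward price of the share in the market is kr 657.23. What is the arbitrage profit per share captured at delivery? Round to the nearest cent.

kr 17.58 per share

Fair forward: F* = S·e^(carry·T), with carry = r = 0.0770
F* = 619.45 · e^(0.0770 × 5/12) = 619.45 · e^0.032083 = 619.45 × 1.032603 = kr 639.6459
Market kr 657.23 > fair kr 639.6459: forward overpriced → cash-and-carry (buy spot, short the forward).
At maturity, profit = |F_mkt − F*| = |657.23 − 639.6459| = kr 17.58 per share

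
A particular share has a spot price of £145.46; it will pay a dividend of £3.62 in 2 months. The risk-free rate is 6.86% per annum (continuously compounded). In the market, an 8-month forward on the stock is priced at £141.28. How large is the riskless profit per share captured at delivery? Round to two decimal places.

PV(dividends) I = 3.62·e^(−0.0686·2/12) = 3.5788
Fair forward F* = (S − I)·e^(rT) = (145.46 − 3.5788)·e^0.045733 = 141.8812 × 1.046795 = 148.5205
Market £141.28 < fair 148.5205: forward underpriced → reverse cash-and-carry (short the stock, invest proceeds at r, pay the dividends, go long the forward).
Profit at T = |F_mkt − F*| = |141.28 − 148.5205| = £7.24 per share

£7.24 per share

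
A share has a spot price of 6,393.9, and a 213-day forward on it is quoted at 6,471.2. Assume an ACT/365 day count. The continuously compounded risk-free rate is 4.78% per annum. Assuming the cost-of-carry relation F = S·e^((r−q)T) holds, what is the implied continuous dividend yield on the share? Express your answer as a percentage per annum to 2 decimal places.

From F = S·e^((r−q)T): (r − q) = ln(F/S)/T
ln(6471.2/6393.9) = ln(1.012090) = 0.012017
(r − q) = 0.012017 / (213/365) = 0.020593
q = r − ln(F/S)/T = 0.0478 − 0.020593 = 0.027207
q = 2.72%

2.72%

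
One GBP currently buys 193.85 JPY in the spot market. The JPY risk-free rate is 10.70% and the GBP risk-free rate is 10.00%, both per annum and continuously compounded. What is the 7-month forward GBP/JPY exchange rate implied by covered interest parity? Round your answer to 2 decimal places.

194.64

F = S·e^((r_JPY − r_GBP)T) = 193.85 · e^((0.1070 − 0.1000) × 7/12)
= 193.85 · e^0.004083 = 193.85 × 1.004091
F = 194.64 JPY per GBP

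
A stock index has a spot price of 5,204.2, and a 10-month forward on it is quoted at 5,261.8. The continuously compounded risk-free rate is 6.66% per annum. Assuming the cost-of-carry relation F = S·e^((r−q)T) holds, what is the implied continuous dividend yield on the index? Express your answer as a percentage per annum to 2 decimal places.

From F = S·e^((r−q)T): (r − q) = ln(F/S)/T
ln(5261.8/5204.2) = ln(1.011068) = 0.011007
(r − q) = 0.011007 / (10/12) = 0.013208
q = r − ln(F/S)/T = 0.0666 − 0.013208 = 0.053392
q = 5.34%

5.34%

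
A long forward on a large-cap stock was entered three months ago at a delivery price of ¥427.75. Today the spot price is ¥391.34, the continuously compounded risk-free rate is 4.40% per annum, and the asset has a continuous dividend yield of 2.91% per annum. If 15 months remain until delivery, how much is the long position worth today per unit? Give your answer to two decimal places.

Current fair forward for the remaining 15 months: F = S·e^((r − q)·T), (r − q) = 0.0440 − 0.0291 = 0.0149
F = 391.34 · e^(0.0149 × 15/12) = 391.34 × 1.018800 = 398.6972
Value of long forward = (F − K)·e^(−rT) = (398.6972 − 427.75) · e^(−0.0440·15/12)
= -29.0528 × 0.946485 = -27.50

-¥27.50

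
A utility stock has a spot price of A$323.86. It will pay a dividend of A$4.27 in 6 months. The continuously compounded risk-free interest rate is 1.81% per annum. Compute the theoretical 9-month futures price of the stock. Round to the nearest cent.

PV(dividends) I = 4.27·e^(−0.0181·6/12)
I = 4.2315
F = (S − I)·e^(rT) = (323.86 − 4.2315) · e^(0.0181·9/12)
= 319.6285 · e^0.013575 = 319.6285 × 1.013668 = A$324.00

A$324.00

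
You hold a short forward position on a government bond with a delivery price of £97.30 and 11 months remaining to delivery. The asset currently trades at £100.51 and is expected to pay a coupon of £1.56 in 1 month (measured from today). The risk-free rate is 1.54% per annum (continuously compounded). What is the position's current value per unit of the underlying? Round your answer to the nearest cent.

-£3.02

PV(remaining coupons) I = 1.56·e^(−0.0154·1/12) = 1.5580
Current forward F = (S − I)·e^(rT) = (100.51 − 1.5580)·e^(0.0154·11/12) = 98.9520 × 1.014217 = 100.3588
Value (long) = (F − K)·e^(−rT) = (100.3588 − 97.30) × 0.985983 = 3.0159
Short position value = −(long value) = -£3.02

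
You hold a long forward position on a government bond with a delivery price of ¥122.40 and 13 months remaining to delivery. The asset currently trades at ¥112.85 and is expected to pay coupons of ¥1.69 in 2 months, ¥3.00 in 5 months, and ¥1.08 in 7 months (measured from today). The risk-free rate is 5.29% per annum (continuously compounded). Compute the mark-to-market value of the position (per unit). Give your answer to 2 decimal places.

PV(remaining coupons) I = 1.69·e^(−0.0529·2/12) + 3.00·e^(−0.0529·5/12) + 1.08·e^(−0.0529·7/12) = 5.6569
Current forward F = (S − I)·e^(rT) = (112.85 − 5.6569)·e^(0.0529·13/12) = 107.1931 × 1.058982 = 113.5156
Value (long) = (F − K)·e^(−rT) = (113.5156 − 122.40) × 0.944303 = -8.3896
Value = -¥8.39

-¥8.39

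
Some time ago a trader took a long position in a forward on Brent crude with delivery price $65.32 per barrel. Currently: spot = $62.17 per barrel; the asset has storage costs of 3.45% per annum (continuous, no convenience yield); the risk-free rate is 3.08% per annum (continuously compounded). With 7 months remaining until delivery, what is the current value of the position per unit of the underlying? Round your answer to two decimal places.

Current fair forward for the remaining 7 months: F = S·e^((r + u)·T), (r + u) = 0.0308 + 0.0345 = 0.0653
F = 62.17 · e^(0.0653 × 7/12) = 62.17 × 1.038826 = 64.5838
Value of long forward = (F − K)·e^(−rT) = (64.5838 − 65.32) · e^(−0.0308·7/12)
= -0.7362 × 0.982194 = -0.72

-$0.72 per barrel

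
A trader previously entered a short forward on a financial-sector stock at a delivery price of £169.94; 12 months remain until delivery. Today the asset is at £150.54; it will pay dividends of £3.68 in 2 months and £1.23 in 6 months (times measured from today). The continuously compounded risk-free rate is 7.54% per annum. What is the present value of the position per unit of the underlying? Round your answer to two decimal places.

PV(remaining dividends) I = 3.68·e^(−0.0754·2/12) + 1.23·e^(−0.0754·6/12) = 4.8185
Current forward F = (S − I)·e^(rT) = (150.54 − 4.8185)·e^(0.0754·12/12) = 145.7215 × 1.078315 = 157.1337
Value (long) = (F − K)·e^(−rT) = (157.1337 − 169.94) × 0.927372 = -11.8762
Short position value = −(long value) = £11.88

£11.88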